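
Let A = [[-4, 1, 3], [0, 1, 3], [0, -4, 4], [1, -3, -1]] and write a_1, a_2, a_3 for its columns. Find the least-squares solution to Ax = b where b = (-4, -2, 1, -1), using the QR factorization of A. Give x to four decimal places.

e_1 = a_1/‖a_1‖ = (-4, 0, 0, 1)/4.1231 = (-0.9701, 0.0000, 0.0000, 0.2425).
r_{12} = e_1·a_2 = -1.6977.
u_2 = a_2 + 1.6977·e_1 = (-0.6471, 1.0000, -4.0000, -2.5882).
‖u_2‖ = 4.9110, so e_2 = (-0.1318, 0.2036, -0.8145, -0.5270).
r_{13} = e_1·a_3 = -3.1530; r_{23} = e_2·a_3 = -2.5154.
u_3 = a_3 + 3.1530·e_1 + 2.5154·e_2 = (-0.3902, 3.5122, 1.9512, -1.5610).
‖u_3‖ = 4.3280, so e_3 = (-0.0902, 0.8115, 0.4508, -0.3607).
Qᵀb = (3.6380, -0.1677, -0.4508).
Back-substitute: x_3 = -0.4508/4.3280 = -0.1042.
x_2 = (-0.1677 + 2.5154·(-0.1042))/4.9110 = -0.0875.
x_1 = (3.6380 + 1.6977·(-0.0875) + 3.1530·(-0.1042))/4.1231 = 0.7667.

x = (0.7667, -0.0875, -0.1042)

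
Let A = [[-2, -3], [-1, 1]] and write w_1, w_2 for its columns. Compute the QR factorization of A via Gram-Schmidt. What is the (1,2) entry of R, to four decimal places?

r_{12} = 2.2361

q_1 = w_1/‖w_1‖ = (-2, -1)/2.2361 = (-0.8944, -0.4472).
r_{12} = q_1·w_2 = 2.2361.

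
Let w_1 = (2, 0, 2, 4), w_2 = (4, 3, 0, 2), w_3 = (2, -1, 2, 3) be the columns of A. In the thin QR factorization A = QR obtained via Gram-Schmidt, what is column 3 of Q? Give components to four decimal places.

w_1 = (2, 0, 2, 4); ‖w_1‖ = 4.8990, so q_1 = (0.4082, 0.0000, 0.4082, 0.8165).
q_1·w_2 = 0.4082·4 + 0.0000·3 + 0.4082·0 + 0.8165·2 = 3.2660.
u_2 = w_2 − 3.2660·q_1 = (2.6667, 3.0000, -1.3333, -0.6667).
‖u_2‖ = 4.2817, so q_2 = (0.6228, 0.7006, -0.3114, -0.1557).
q_1·w_3 = 0.4082·2 + 0.0000·(-1) + 0.4082·2 + 0.8165·3 = 4.0825; q_2·w_3 = 0.6228·2 + 0.7006·(-1) + (-0.3114)·2 + (-0.1557)·3 = -0.5449.
u_3 = w_3 − 4.0825·q_1 + 0.5449·q_2 = (0.6727, -0.6182, 0.1636, -0.4182).
‖u_3‖ = 1.0180, so q_3 = (0.6608, -0.6072, 0.1607, -0.4108).

q_3 = (0.6608, -0.6072, 0.1607, -0.4108)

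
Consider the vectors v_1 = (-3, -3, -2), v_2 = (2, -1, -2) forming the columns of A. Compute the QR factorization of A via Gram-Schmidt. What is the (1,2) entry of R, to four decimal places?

r_{12} = 0.2132

v_1 = (-3, -3, -2); ‖v_1‖ = 4.6904, so q_1 = (-0.6396, -0.6396, -0.4264).
r_{12} = q_1·v_2 = 0.2132.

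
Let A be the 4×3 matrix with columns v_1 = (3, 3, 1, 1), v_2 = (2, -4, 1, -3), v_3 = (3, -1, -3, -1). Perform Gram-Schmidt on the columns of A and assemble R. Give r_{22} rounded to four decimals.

v_1 = (3, 3, 1, 1); ‖v_1‖ = 4.4721, so q_1 = (0.6708, 0.6708, 0.2236, 0.2236).
q_1·v_2 = 0.6708·2 + 0.6708·(-4) + 0.2236·1 + 0.2236·(-3) = -1.7889.
u_2 = v_2 + 1.7889·q_1 = (3.2000, -2.8000, 1.4000, -2.6000).
r_{22} = ‖u_2‖ = 5.1769.

r_{22} = 5.1769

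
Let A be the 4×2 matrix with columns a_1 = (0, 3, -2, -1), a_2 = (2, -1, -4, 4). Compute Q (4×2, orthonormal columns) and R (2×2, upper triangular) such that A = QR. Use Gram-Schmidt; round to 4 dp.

Q = [[0.0000, 0.3291], [0.8018, -0.1998], [-0.5345, -0.6347], [-0.2673, 0.6700]], R = [[3.7417, 0.2673], [0.0000, 6.0769]]

q_1 = a_1/‖a_1‖ = (0, 3, -2, -1)/3.7417 = (0.0000, 0.8018, -0.5345, -0.2673).
r_{12} = q_1·a_2 = 0.2673.
u_2 = a_2 − 0.2673·q_1 = (2.0000, -1.2143, -3.8571, 4.0714).
‖u_2‖ = 6.0769, so q_2 = (0.3291, -0.1998, -0.6347, 0.6700).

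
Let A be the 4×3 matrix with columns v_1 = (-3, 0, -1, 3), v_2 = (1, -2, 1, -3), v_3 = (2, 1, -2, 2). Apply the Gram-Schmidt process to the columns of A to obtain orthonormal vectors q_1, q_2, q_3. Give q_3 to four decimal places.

q_3 = (0.4960, -0.4960, -0.6565, 0.2772)

v_1 = (-3, 0, -1, 3); ‖v_1‖ = 4.3589, so q_1 = (-0.6882, 0.0000, -0.2294, 0.6882).
q_1·v_2 = (-0.6882)·1 + 0.0000·(-2) + (-0.2294)·1 + 0.6882·(-3) = -2.9824.
u_2 = v_2 + 2.9824·q_1 = (-1.0526, -2.0000, 0.3158, -0.9474).
‖u_2‖ = 2.4709, so q_2 = (-0.4260, -0.8094, 0.1278, -0.3834).
q_1·v_3 = (-0.6882)·2 + 0.0000·1 + (-0.2294)·(-2) + 0.6882·2 = 0.4588; q_2·v_3 = (-0.4260)·2 + (-0.8094)·1 + 0.1278·(-2) + (-0.3834)·2 = -2.6839.
u_3 = v_3 − 0.4588·q_1 + 2.6839·q_2 = (1.1724, -1.1724, -1.5517, 0.6552).
‖u_3‖ = 2.3635, so q_3 = (0.4960, -0.4960, -0.6565, 0.2772).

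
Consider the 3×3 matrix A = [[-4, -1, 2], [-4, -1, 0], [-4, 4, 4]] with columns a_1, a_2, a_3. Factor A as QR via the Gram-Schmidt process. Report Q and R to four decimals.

Q = [[-0.5774, -0.4082, 0.7071], [-0.5774, -0.4082, -0.7071], [-0.5774, 0.8165, 0.0000]], R = [[6.9282, -1.1547, -3.4641], [0.0000, 4.0825, 2.4495], [0.0000, 0.0000, 1.4142]]

e_1 = a_1/‖a_1‖ = (-4, -4, -4)/6.9282 = (-0.5774, -0.5774, -0.5774).
r_{12} = e_1·a_2 = -1.1547.
u_2 = a_2 + 1.1547·e_1 = (-1.6667, -1.6667, 3.3333).
‖u_2‖ = 4.0825, so e_2 = (-0.4082, -0.4082, 0.8165).
r_{13} = e_1·a_3 = -3.4641; r_{23} = e_2·a_3 = 2.4495.
u_3 = a_3 + 3.4641·e_1 − 2.4495·e_2 = (1.0000, -1.0000, 0.0000).
‖u_3‖ = 1.4142, so e_3 = (0.7071, -0.7071, 0.0000).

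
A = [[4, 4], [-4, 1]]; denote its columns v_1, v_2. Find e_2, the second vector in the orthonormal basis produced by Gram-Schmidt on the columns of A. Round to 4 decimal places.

e_1 = v_1/‖v_1‖ = (4, -4)/5.6569 = (0.7071, -0.7071).
r_{12} = e_1·v_2 = 2.1213.
u_2 = v_2 − 2.1213·e_1 = (2.5000, 2.5000).
‖u_2‖ = 3.5355, so e_2 = (0.7071, 0.7071).

e_2 = (0.7071, 0.7071)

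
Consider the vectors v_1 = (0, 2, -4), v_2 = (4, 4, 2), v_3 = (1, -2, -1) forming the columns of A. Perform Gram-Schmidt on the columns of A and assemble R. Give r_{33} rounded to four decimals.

r_{33} = 2.2361

q_1 = v_1/‖v_1‖ = (0, 2, -4)/4.4721 = (0.0000, 0.4472, -0.8944).
r_{12} = q_1·v_2 = 0.0000.
u_2 = v_2 + 0.0000·q_1 = (4.0000, 4.0000, 2.0000).
‖u_2‖ = 6.0000, so q_2 = (0.6667, 0.6667, 0.3333).
r_{13} = q_1·v_3 = 0.0000; r_{23} = q_2·v_3 = -1.0000.
u_3 = v_3 + 0.0000·q_1 + 1.0000·q_2 = (1.6667, -1.3333, -0.6667).
r_{33} = ‖u_3‖ = 2.2361.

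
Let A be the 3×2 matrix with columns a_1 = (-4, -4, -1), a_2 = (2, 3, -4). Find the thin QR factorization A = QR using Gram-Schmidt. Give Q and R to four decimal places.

a_1 = (-4, -4, -1); ‖a_1‖ = 5.7446, so e_1 = (-0.6963, -0.6963, -0.1741).
e_1·a_2 = (-0.6963)·2 + (-0.6963)·3 + (-0.1741)·(-4) = -2.7852.
u_2 = a_2 + 2.7852·e_1 = (0.0606, 1.0606, -4.4848).
‖u_2‖ = 4.6090, so e_2 = (0.0131, 0.2301, -0.9731).

Q = [[-0.6963, 0.0131], [-0.6963, 0.2301], [-0.1741, -0.9731]], R = [[5.7446, -2.7852], [0.0000, 4.6090]]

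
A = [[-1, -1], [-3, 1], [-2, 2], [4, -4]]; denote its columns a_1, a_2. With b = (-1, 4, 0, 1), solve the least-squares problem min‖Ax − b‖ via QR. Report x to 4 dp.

a_1 = (-1, -3, -2, 4); ‖a_1‖ = 5.4772, so q_1 = (-0.1826, -0.5477, -0.3651, 0.7303).
q_1·a_2 = (-0.1826)·(-1) + (-0.5477)·1 + (-0.3651)·2 + 0.7303·(-4) = -4.0166.
u_2 = a_2 + 4.0166·q_1 = (-1.7333, -1.2000, 0.5333, -1.0667).
‖u_2‖ = 2.4221, so q_2 = (-0.7156, -0.4954, 0.2202, -0.4404).
Qᵀb = (-1.2780, -1.7065).
Back-substitute: x_2 = -1.7065/2.4221 = -0.7045.
x_1 = (-1.2780 + 4.0166·(-0.7045))/5.4772 = -0.7500.

x = (-0.7500, -0.7045)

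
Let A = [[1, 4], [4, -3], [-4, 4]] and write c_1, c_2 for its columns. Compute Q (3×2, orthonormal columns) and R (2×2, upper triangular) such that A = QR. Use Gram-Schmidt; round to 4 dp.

q_1 = c_1/‖c_1‖ = (1, 4, -4)/5.7446 = (0.1741, 0.6963, -0.6963).
r_{12} = q_1·c_2 = -4.1779.
u_2 = c_2 + 4.1779·q_1 = (4.7273, -0.0909, 1.0909).
‖u_2‖ = 4.8524, so q_2 = (0.9742, -0.0187, 0.2248).

Q = [[0.1741, 0.9742], [0.6963, -0.0187], [-0.6963, 0.2248]], R = [[5.7446, -4.1779], [0.0000, 4.8524]]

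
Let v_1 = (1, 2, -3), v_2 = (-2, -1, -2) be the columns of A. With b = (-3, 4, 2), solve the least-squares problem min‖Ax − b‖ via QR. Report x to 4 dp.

x = (-0.0410, -0.2131)

v_1 = (1, 2, -3); ‖v_1‖ = 3.7417, so q_1 = (0.2673, 0.5345, -0.8018).
q_1·v_2 = 0.2673·(-2) + 0.5345·(-1) + (-0.8018)·(-2) = 0.5345.
u_2 = v_2 − 0.5345·q_1 = (-2.1429, -1.2857, -1.5714).
‖u_2‖ = 2.9520, so q_2 = (-0.7259, -0.4355, -0.5323).
Qᵀb = (-0.2673, -0.6291).
Back-substitute: x_2 = -0.6291/2.9520 = -0.2131.
x_1 = (-0.2673 − 0.5345·(-0.2131))/3.7417 = -0.0410.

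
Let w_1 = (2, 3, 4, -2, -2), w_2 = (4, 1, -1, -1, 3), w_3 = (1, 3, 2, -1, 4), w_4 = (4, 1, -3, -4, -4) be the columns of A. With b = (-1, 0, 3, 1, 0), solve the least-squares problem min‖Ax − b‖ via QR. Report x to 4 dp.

e_1 = w_1/‖w_1‖ = (2, 3, 4, -2, -2)/6.0828 = (0.3288, 0.4932, 0.6576, -0.3288, -0.3288).
r_{12} = e_1·w_2 = 0.4932.
u_2 = w_2 − 0.4932·e_1 = (3.8378, 0.7568, -1.3243, -0.8378, 3.1622).
‖u_2‖ = 5.2685, so e_2 = (0.7285, 0.1436, -0.2514, -0.1590, 0.6002).
r_{13} = e_1·w_3 = 2.1372; r_{23} = e_2·w_3 = 3.2165.
u_3 = w_3 − 2.1372·e_1 − 3.2165·e_2 = (-2.0458, 1.4839, 1.4031, 0.2142, 2.7722).
‖u_3‖ = 4.0108, so e_3 = (-0.5101, 0.3700, 0.3498, 0.0534, 0.6912).
r_{14} = e_1·w_4 = 2.4660; r_{24} = e_2·w_4 = 2.0469; r_{34} = e_3·w_4 = -5.6981.
u_4 = w_4 − 2.4660·e_1 − 2.0469·e_2 + 5.6981·e_3 = (-1.2082, 1.5980, -2.1137, -2.5593, -0.4794).
‖u_4‖ = 3.9066, so e_4 = (-0.3093, 0.4090, -0.5411, -0.6551, -0.1227).
Qᵀb = (1.3152, -1.6416, 1.6130, -1.9691).
Back-substitute: x_4 = -1.9691/3.9066 = -0.5040.
x_3 = (1.6130 + 5.6981·(-0.5040))/4.0108 = -0.3139.
x_2 = (-1.6416 − 3.2165·(-0.3139) − 2.0469·(-0.5040))/5.2685 = 0.0759.
x_1 = (1.3152 − 0.4932·0.0759 − 2.1372·(-0.3139) − 2.4660·(-0.5040))/6.0828 = 0.5247.

x = (0.5247, 0.0759, -0.3139, -0.5040)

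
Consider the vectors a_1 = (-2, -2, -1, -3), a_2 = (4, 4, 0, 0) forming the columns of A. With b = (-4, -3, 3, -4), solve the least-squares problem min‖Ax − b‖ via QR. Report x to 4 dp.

a_1 = (-2, -2, -1, -3); ‖a_1‖ = 4.2426, so e_1 = (-0.4714, -0.4714, -0.2357, -0.7071).
e_1·a_2 = (-0.4714)·4 + (-0.4714)·4 + (-0.2357)·0 + (-0.7071)·0 = -3.7712.
u_2 = a_2 + 3.7712·e_1 = (2.2222, 2.2222, -0.8889, -2.6667).
‖u_2‖ = 4.2164, so e_2 = (0.5270, 0.5270, -0.2108, -0.6325).
Qᵀb = (5.4212, -1.7920).
Back-substitute: x_2 = -1.7920/4.2164 = -0.4250.
x_1 = (5.4212 + 3.7712·(-0.4250))/4.2426 = 0.9000.

x = (0.9000, -0.4250)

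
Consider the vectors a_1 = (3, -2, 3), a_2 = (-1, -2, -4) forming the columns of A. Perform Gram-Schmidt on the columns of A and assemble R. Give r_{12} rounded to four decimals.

a_1 = (3, -2, 3); ‖a_1‖ = 4.6904, so e_1 = (0.6396, -0.4264, 0.6396).
r_{12} = e_1·a_2 = -2.3452.

r_{12} = -2.3452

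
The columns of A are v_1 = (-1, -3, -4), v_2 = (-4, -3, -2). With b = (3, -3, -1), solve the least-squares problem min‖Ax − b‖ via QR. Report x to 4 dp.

e_1 = v_1/‖v_1‖ = (-1, -3, -4)/5.0990 = (-0.1961, -0.5883, -0.7845).
r_{12} = e_1·v_2 = 4.1184.
u_2 = v_2 − 4.1184·e_1 = (-3.1923, -0.5769, 1.2308).
‖u_2‖ = 3.4696, so e_2 = (-0.9201, -0.1663, 0.3547).
Qᵀb = (1.9612, -2.6161).
Back-substitute: x_2 = -2.6161/3.4696 = -0.7540.
x_1 = (1.9612 − 4.1184·(-0.7540))/5.0990 = 0.9936.

x = (0.9936, -0.7540)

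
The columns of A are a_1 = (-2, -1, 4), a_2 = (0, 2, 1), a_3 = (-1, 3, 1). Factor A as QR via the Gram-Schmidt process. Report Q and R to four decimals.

a_1 = (-2, -1, 4); ‖a_1‖ = 4.5826, so e_1 = (-0.4364, -0.2182, 0.8729).
e_1·a_2 = (-0.4364)·0 + (-0.2182)·2 + 0.8729·1 = 0.4364.
u_2 = a_2 − 0.4364·e_1 = (0.1905, 2.0952, 0.6190).
‖u_2‖ = 2.1931, so e_2 = (0.0869, 0.9554, 0.2823).
e_1·a_3 = (-0.4364)·(-1) + (-0.2182)·3 + 0.8729·1 = 0.6547; e_2·a_3 = 0.0869·(-1) + 0.9554·3 + 0.2823·1 = 3.0616.
u_3 = a_3 − 0.6547·e_1 − 3.0616·e_2 = (-0.9802, 0.2178, -0.4356).
‖u_3‖ = 1.0945, so e_3 = (-0.8955, 0.1990, -0.3980).

Q = [[-0.4364, 0.0869, -0.8955], [-0.2182, 0.9554, 0.1990], [0.8729, 0.2823, -0.3980]], R = [[4.5826, 0.4364, 0.6547], [0.0000, 2.1931, 3.0616], [0.0000, 0.0000, 1.0945]]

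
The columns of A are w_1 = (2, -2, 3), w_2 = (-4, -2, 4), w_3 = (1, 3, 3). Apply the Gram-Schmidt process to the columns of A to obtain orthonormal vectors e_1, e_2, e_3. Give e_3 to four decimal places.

e_3 = (0.0854, 0.8544, 0.5126)

e_1 = w_1/‖w_1‖ = (2, -2, 3)/4.1231 = (0.4851, -0.4851, 0.7276).
r_{12} = e_1·w_2 = 1.9403.
u_2 = w_2 − 1.9403·e_1 = (-4.9412, -1.0588, 2.5882).
‖u_2‖ = 5.6776, so e_2 = (-0.8703, -0.1865, 0.4559).
r_{13} = e_1·w_3 = 1.2127; r_{23} = e_2·w_3 = -0.0622.
u_3 = w_3 − 1.2127·e_1 + 0.0622·e_2 = (0.3577, 3.5766, 2.1460).
‖u_3‖ = 4.1864, so e_3 = (0.0854, 0.8544, 0.5126).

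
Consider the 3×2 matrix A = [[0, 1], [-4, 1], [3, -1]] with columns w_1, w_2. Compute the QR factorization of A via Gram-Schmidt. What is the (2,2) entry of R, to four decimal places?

r_{22} = 1.0198

w_1 = (0, -4, 3); ‖w_1‖ = 5.0000, so e_1 = (0.0000, -0.8000, 0.6000).
e_1·w_2 = 0.0000·1 + (-0.8000)·1 + 0.6000·(-1) = -1.4000.
u_2 = w_2 + 1.4000·e_1 = (1.0000, -0.1200, -0.1600).
r_{22} = ‖u_2‖ = 1.0198.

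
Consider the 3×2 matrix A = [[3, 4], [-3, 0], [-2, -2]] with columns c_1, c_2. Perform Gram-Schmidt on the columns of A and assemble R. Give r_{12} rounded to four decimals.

c_1 = (3, -3, -2); ‖c_1‖ = 4.6904, so e_1 = (0.6396, -0.6396, -0.4264).
r_{12} = e_1·c_2 = 3.4112.

r_{12} = 3.4112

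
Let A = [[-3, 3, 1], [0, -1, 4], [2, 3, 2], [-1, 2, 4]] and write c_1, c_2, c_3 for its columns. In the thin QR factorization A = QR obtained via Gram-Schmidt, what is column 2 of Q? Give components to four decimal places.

c_1 = (-3, 0, 2, -1); ‖c_1‖ = 3.7417, so e_1 = (-0.8018, 0.0000, 0.5345, -0.2673).
e_1·c_2 = (-0.8018)·3 + 0.0000·(-1) + 0.5345·3 + (-0.2673)·2 = -1.3363.
u_2 = c_2 + 1.3363·e_1 = (1.9286, -1.0000, 3.7143, 1.6429).
‖u_2‖ = 4.6059, so e_2 = (0.4187, -0.2171, 0.8064, 0.3567).

e_2 = (0.4187, -0.2171, 0.8064, 0.3567)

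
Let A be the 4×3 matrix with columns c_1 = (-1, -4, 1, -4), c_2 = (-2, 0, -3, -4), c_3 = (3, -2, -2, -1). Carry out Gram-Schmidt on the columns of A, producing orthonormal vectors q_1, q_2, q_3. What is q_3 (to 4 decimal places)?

q_3 = (0.8043, -0.3071, -0.5082, -0.0210)

c_1 = (-1, -4, 1, -4); ‖c_1‖ = 5.8310, so q_1 = (-0.1715, -0.6860, 0.1715, -0.6860).
q_1·c_2 = (-0.1715)·(-2) + (-0.6860)·0 + 0.1715·(-3) + (-0.6860)·(-4) = 2.5725.
u_2 = c_2 − 2.5725·q_1 = (-1.5588, 1.7647, -3.4412, -2.2353).
‖u_2‖ = 4.7310, so q_2 = (-0.3295, 0.3730, -0.7274, -0.4725).
q_1·c_3 = (-0.1715)·3 + (-0.6860)·(-2) + 0.1715·(-2) + (-0.6860)·(-1) = 1.2005; q_2·c_3 = (-0.3295)·3 + 0.3730·(-2) + (-0.7274)·(-2) + (-0.4725)·(-1) = 0.1927.
u_3 = c_3 − 1.2005·q_1 − 0.1927·q_2 = (3.2694, -1.2484, -2.0657, -0.0854).
‖u_3‖ = 4.0647, so q_3 = (0.8043, -0.3071, -0.5082, -0.0210).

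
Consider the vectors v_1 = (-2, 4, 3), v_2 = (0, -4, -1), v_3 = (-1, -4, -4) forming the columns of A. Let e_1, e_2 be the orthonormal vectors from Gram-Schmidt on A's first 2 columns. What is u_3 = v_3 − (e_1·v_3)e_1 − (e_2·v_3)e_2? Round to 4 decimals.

v_1 = (-2, 4, 3); ‖v_1‖ = 5.3852, so e_1 = (-0.3714, 0.7428, 0.5571).
e_1·v_2 = (-0.3714)·0 + 0.7428·(-4) + 0.5571·(-1) = -3.5282.
u_2 = v_2 + 3.5282·e_1 = (-1.3103, -1.3793, 0.9655).
‖u_2‖ = 2.1335, so e_2 = (-0.6142, -0.6465, 0.4526).
e_1·v_3 = (-0.3714)·(-1) + 0.7428·(-4) + 0.5571·(-4) = -4.8281; e_2·v_3 = (-0.6142)·(-1) + (-0.6465)·(-4) + 0.4526·(-4) = 1.3900.
u_3 = v_3 + 4.8281·e_1 − 1.3900·e_2 = (-1.9394, 0.4848, -1.9394).

u_3 = (-1.9394, 0.4848, -1.9394)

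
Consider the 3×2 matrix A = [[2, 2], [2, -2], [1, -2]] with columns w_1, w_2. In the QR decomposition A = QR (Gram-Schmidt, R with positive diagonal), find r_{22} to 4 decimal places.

r_{22} = 3.3993

q_1 = w_1/‖w_1‖ = (2, 2, 1)/3.0000 = (0.6667, 0.6667, 0.3333).
r_{12} = q_1·w_2 = -0.6667.
u_2 = w_2 + 0.6667·q_1 = (2.4444, -1.5556, -1.7778).
r_{22} = ‖u_2‖ = 3.3993.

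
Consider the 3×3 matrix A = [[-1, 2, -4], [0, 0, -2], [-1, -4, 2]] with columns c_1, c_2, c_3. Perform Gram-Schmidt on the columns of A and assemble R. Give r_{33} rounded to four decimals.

e_1 = c_1/‖c_1‖ = (-1, 0, -1)/1.4142 = (-0.7071, 0.0000, -0.7071).
r_{12} = e_1·c_2 = 1.4142.
u_2 = c_2 − 1.4142·e_1 = (3.0000, 0.0000, -3.0000).
‖u_2‖ = 4.2426, so e_2 = (0.7071, 0.0000, -0.7071).
r_{13} = e_1·c_3 = 1.4142; r_{23} = e_2·c_3 = -4.2426.
u_3 = c_3 − 1.4142·e_1 + 4.2426·e_2 = (0.0000, -2.0000, 0.0000).
r_{33} = ‖u_3‖ = 2.0000.

r_{33} = 2.0000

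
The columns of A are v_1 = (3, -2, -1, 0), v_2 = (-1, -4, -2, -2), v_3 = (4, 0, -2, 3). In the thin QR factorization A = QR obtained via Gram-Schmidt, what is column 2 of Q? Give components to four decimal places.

e_2 = (-0.5392, -0.6470, -0.3235, -0.4313)

v_1 = (3, -2, -1, 0); ‖v_1‖ = 3.7417, so e_1 = (0.8018, -0.5345, -0.2673, 0.0000).
e_1·v_2 = 0.8018·(-1) + (-0.5345)·(-4) + (-0.2673)·(-2) + 0.0000·(-2) = 1.8708.
u_2 = v_2 − 1.8708·e_1 = (-2.5000, -3.0000, -1.5000, -2.0000).
‖u_2‖ = 4.6368, so e_2 = (-0.5392, -0.6470, -0.3235, -0.4313).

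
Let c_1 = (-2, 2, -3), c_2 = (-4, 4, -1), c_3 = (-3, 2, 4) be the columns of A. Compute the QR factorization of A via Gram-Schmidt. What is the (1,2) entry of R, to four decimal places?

r_{12} = 4.6082

c_1 = (-2, 2, -3); ‖c_1‖ = 4.1231, so e_1 = (-0.4851, 0.4851, -0.7276).
r_{12} = e_1·c_2 = 4.6082.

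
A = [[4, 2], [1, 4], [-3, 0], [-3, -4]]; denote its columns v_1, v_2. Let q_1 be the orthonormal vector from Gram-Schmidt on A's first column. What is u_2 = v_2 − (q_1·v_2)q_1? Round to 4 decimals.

u_2 = (-0.7429, 3.3143, 2.0571, -1.9429)

v_1 = (4, 1, -3, -3); ‖v_1‖ = 5.9161, so q_1 = (0.6761, 0.1690, -0.5071, -0.5071).
q_1·v_2 = 0.6761·2 + 0.1690·4 + (-0.5071)·0 + (-0.5071)·(-4) = 4.0567.
u_2 = v_2 − 4.0567·q_1 = (-0.7429, 3.3143, 2.0571, -1.9429).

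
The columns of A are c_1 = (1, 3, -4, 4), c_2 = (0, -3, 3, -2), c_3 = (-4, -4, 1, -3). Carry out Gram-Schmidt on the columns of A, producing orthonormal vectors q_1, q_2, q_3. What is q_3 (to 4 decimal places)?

q_3 = (-0.6923, -0.5404, -0.4645, 0.1139)

c_1 = (1, 3, -4, 4); ‖c_1‖ = 6.4807, so q_1 = (0.1543, 0.4629, -0.6172, 0.6172).
q_1·c_2 = 0.1543·0 + 0.4629·(-3) + (-0.6172)·3 + 0.6172·(-2) = -4.4748.
u_2 = c_2 + 4.4748·q_1 = (0.6905, -0.9286, 0.2381, 0.7619).
‖u_2‖ = 1.4058, so q_2 = (0.4912, -0.6605, 0.1694, 0.5420).
q_1·c_3 = 0.1543·(-4) + 0.4629·(-4) + (-0.6172)·1 + 0.6172·(-3) = -4.9377; q_2·c_3 = 0.4912·(-4) + (-0.6605)·(-4) + 0.1694·1 + 0.5420·(-3) = -0.7791.
u_3 = c_3 + 4.9377·q_1 + 0.7791·q_2 = (-2.8554, -2.2289, -1.9157, 0.4699).
‖u_3‖ = 4.1246, so q_3 = (-0.6923, -0.5404, -0.4645, 0.1139).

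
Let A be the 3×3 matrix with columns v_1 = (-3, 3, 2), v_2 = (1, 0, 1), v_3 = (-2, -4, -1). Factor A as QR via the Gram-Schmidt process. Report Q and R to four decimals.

Q = [[-0.6396, 0.6177, -0.4575], [0.6396, 0.0975, -0.7625], [0.4264, 0.7803, 0.4575]], R = [[4.6904, -0.2132, -1.7056], [0.0000, 1.3981, -2.4059], [0.0000, 0.0000, 3.5075]]

v_1 = (-3, 3, 2); ‖v_1‖ = 4.6904, so q_1 = (-0.6396, 0.6396, 0.4264).
q_1·v_2 = (-0.6396)·1 + 0.6396·0 + 0.4264·1 = -0.2132.
u_2 = v_2 + 0.2132·q_1 = (0.8636, 0.1364, 1.0909).
‖u_2‖ = 1.3981, so q_2 = (0.6177, 0.0975, 0.7803).
q_1·v_3 = (-0.6396)·(-2) + 0.6396·(-4) + 0.4264·(-1) = -1.7056; q_2·v_3 = 0.6177·(-2) + 0.0975·(-4) + 0.7803·(-1) = -2.4059.
u_3 = v_3 + 1.7056·q_1 + 2.4059·q_2 = (-1.6047, -2.6744, 1.6047).
‖u_3‖ = 3.5075, so q_3 = (-0.4575, -0.7625, 0.4575).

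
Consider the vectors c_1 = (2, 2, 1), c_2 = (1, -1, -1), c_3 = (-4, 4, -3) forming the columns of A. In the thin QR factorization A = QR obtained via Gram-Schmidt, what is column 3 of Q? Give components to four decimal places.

e_3 = (-0.1961, 0.5883, -0.7845)

e_1 = c_1/‖c_1‖ = (2, 2, 1)/3.0000 = (0.6667, 0.6667, 0.3333).
r_{12} = e_1·c_2 = -0.3333.
u_2 = c_2 + 0.3333·e_1 = (1.2222, -0.7778, -0.8889).
‖u_2‖ = 1.6997, so e_2 = (0.7191, -0.4576, -0.5230).
r_{13} = e_1·c_3 = -1.0000; r_{23} = e_2·c_3 = -3.1379.
u_3 = c_3 + 1.0000·e_1 + 3.1379·e_2 = (-1.0769, 3.2308, -4.3077).
‖u_3‖ = 5.4913, so e_3 = (-0.1961, 0.5883, -0.7845).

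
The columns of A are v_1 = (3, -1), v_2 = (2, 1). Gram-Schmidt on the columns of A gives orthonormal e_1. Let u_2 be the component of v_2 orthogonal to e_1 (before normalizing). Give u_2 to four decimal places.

v_1 = (3, -1); ‖v_1‖ = 3.1623, so e_1 = (0.9487, -0.3162).
e_1·v_2 = 0.9487·2 + (-0.3162)·1 = 1.5811.
u_2 = v_2 − 1.5811·e_1 = (0.5000, 1.5000).

u_2 = (0.5000, 1.5000)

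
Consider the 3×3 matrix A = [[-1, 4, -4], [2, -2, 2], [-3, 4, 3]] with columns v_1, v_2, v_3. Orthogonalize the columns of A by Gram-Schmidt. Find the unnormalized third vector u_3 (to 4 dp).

u_3 = (-0.8077, 3.2308, 2.4231)

e_1 = v_1/‖v_1‖ = (-1, 2, -3)/3.7417 = (-0.2673, 0.5345, -0.8018).
r_{12} = e_1·v_2 = -5.3452.
u_2 = v_2 + 5.3452·e_1 = (2.5714, 0.8571, -0.2857).
‖u_2‖ = 2.7255, so e_2 = (0.9435, 0.3145, -0.1048).
r_{13} = e_1·v_3 = -0.2673; r_{23} = e_2·v_3 = -3.4593.
u_3 = v_3 + 0.2673·e_1 + 3.4593·e_2 = (-0.8077, 3.2308, 2.4231).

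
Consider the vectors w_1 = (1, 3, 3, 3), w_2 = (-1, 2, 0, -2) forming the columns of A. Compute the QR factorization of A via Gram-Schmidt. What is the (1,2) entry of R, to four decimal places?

r_{12} = -0.1890

w_1 = (1, 3, 3, 3); ‖w_1‖ = 5.2915, so q_1 = (0.1890, 0.5669, 0.5669, 0.5669).
r_{12} = q_1·w_2 = -0.1890.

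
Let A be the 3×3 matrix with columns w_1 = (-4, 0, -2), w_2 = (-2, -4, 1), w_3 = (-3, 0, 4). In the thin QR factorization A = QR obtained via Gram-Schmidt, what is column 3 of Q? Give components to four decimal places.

q_1 = w_1/‖w_1‖ = (-4, 0, -2)/4.4721 = (-0.8944, 0.0000, -0.4472).
r_{12} = q_1·w_2 = 1.3416.
u_2 = w_2 − 1.3416·q_1 = (-0.8000, -4.0000, 1.6000).
‖u_2‖ = 4.3818, so q_2 = (-0.1826, -0.9129, 0.3651).
r_{13} = q_1·w_3 = 0.8944; r_{23} = q_2·w_3 = 2.0083.
u_3 = w_3 − 0.8944·q_1 − 2.0083·q_2 = (-1.8333, 1.8333, 3.6667).
‖u_3‖ = 4.4907, so q_3 = (-0.4082, 0.4082, 0.8165).

q_3 = (-0.4082, 0.4082, 0.8165)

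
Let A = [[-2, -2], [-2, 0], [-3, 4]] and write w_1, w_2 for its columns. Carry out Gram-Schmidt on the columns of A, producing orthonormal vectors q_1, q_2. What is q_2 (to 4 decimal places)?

w_1 = (-2, -2, -3); ‖w_1‖ = 4.1231, so q_1 = (-0.4851, -0.4851, -0.7276).
q_1·w_2 = (-0.4851)·(-2) + (-0.4851)·0 + (-0.7276)·4 = -1.9403.
u_2 = w_2 + 1.9403·q_1 = (-2.9412, -0.9412, 2.5882).
‖u_2‖ = 4.0293, so q_2 = (-0.7299, -0.2336, 0.6424).

q_2 = (-0.7299, -0.2336, 0.6424)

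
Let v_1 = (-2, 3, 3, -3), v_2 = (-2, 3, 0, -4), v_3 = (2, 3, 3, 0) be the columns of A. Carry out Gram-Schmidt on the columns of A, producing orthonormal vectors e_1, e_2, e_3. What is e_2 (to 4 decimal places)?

v_1 = (-2, 3, 3, -3); ‖v_1‖ = 5.5678, so e_1 = (-0.3592, 0.5388, 0.5388, -0.5388).
e_1·v_2 = (-0.3592)·(-2) + 0.5388·3 + 0.5388·0 + (-0.5388)·(-4) = 4.4901.
u_2 = v_2 − 4.4901·e_1 = (-0.3871, 0.5806, -2.4194, -1.5806).
‖u_2‖ = 2.9730, so e_2 = (-0.1302, 0.1953, -0.8138, -0.5317).

e_2 = (-0.1302, 0.1953, -0.8138, -0.5317)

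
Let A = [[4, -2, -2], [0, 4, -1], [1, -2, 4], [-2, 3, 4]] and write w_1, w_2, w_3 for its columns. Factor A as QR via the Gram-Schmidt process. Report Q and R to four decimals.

Q = [[0.8729, 0.2297, 0.1014], [0.0000, 0.8769, -0.0021], [0.2182, -0.2714, 0.7938], [-0.4364, 0.3236, 0.5996]], R = [[4.5826, -3.4915, -2.6186], [0.0000, 4.5617, -1.1274], [0.0000, 0.0000, 5.3733]]

e_1 = w_1/‖w_1‖ = (4, 0, 1, -2)/4.5826 = (0.8729, 0.0000, 0.2182, -0.4364).
r_{12} = e_1·w_2 = -3.4915.
u_2 = w_2 + 3.4915·e_1 = (1.0476, 4.0000, -1.2381, 1.4762).
‖u_2‖ = 4.5617, so e_2 = (0.2297, 0.8769, -0.2714, 0.3236).
r_{13} = e_1·w_3 = -2.6186; r_{23} = e_2·w_3 = -1.1274.
u_3 = w_3 + 2.6186·e_1 + 1.1274·e_2 = (0.5446, -0.0114, 4.2654, 3.2220).
‖u_3‖ = 5.3733, so e_3 = (0.1014, -0.0021, 0.7938, 0.5996).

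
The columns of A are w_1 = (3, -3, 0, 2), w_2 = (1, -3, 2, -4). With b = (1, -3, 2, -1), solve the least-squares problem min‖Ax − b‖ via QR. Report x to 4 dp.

x = (0.3540, 0.5528)

w_1 = (3, -3, 0, 2); ‖w_1‖ = 4.6904, so q_1 = (0.6396, -0.6396, 0.0000, 0.4264).
q_1·w_2 = 0.6396·1 + (-0.6396)·(-3) + 0.0000·2 + 0.4264·(-4) = 0.8528.
u_2 = w_2 − 0.8528·q_1 = (0.4545, -2.4545, 2.0000, -4.3636).
‖u_2‖ = 5.4104, so q_2 = (0.0840, -0.4537, 0.3697, -0.8065).
Qᵀb = (2.1320, 2.9909).
Back-substitute: x_2 = 2.9909/5.4104 = 0.5528.
x_1 = (2.1320 − 0.8528·0.5528)/4.6904 = 0.3540.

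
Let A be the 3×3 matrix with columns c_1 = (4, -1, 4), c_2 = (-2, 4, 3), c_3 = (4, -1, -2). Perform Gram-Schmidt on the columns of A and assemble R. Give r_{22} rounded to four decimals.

r_{22} = 5.3852

c_1 = (4, -1, 4); ‖c_1‖ = 5.7446, so q_1 = (0.6963, -0.1741, 0.6963).
q_1·c_2 = 0.6963·(-2) + (-0.1741)·4 + 0.6963·3 = 0.0000.
u_2 = c_2 + 0.0000·q_1 = (-2.0000, 4.0000, 3.0000).
r_{22} = ‖u_2‖ = 5.3852.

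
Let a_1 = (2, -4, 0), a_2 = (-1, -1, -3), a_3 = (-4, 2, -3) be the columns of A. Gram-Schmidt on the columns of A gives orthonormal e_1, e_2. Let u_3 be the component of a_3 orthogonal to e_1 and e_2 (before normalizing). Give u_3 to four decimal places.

a_1 = (2, -4, 0); ‖a_1‖ = 4.4721, so e_1 = (0.4472, -0.8944, 0.0000).
e_1·a_2 = 0.4472·(-1) + (-0.8944)·(-1) + 0.0000·(-3) = 0.4472.
u_2 = a_2 − 0.4472·e_1 = (-1.2000, -0.6000, -3.0000).
‖u_2‖ = 3.2863, so e_2 = (-0.3651, -0.1826, -0.9129).
e_1·a_3 = 0.4472·(-4) + (-0.8944)·2 + 0.0000·(-3) = -3.5777; e_2·a_3 = (-0.3651)·(-4) + (-0.1826)·2 + (-0.9129)·(-3) = 3.8341.
u_3 = a_3 + 3.5777·e_1 − 3.8341·e_2 = (-1.0000, -0.5000, 0.5000).

u_3 = (-1.0000, -0.5000, 0.5000)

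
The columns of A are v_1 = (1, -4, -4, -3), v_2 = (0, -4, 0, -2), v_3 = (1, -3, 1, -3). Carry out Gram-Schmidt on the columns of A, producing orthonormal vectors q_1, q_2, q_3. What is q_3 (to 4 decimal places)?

q_3 = (0.5789, 0.3367, 0.3131, -0.6734)

v_1 = (1, -4, -4, -3); ‖v_1‖ = 6.4807, so q_1 = (0.1543, -0.6172, -0.6172, -0.4629).
q_1·v_2 = 0.1543·0 + (-0.6172)·(-4) + (-0.6172)·0 + (-0.4629)·(-2) = 3.3947.
u_2 = v_2 − 3.3947·q_1 = (-0.5238, -1.9048, 2.0952, -0.4286).
‖u_2‖ = 2.9114, so q_2 = (-0.1799, -0.6542, 0.7197, -0.1472).
q_1·v_3 = 0.1543·1 + (-0.6172)·(-3) + (-0.6172)·1 + (-0.4629)·(-3) = 2.7775; q_2·v_3 = (-0.1799)·1 + (-0.6542)·(-3) + 0.7197·1 + (-0.1472)·(-3) = 2.9441.
u_3 = v_3 − 2.7775·q_1 − 2.9441·q_2 = (1.1011, 0.6404, 0.5955, -1.2809).
‖u_3‖ = 1.9021, so q_3 = (0.5789, 0.3367, 0.3131, -0.6734).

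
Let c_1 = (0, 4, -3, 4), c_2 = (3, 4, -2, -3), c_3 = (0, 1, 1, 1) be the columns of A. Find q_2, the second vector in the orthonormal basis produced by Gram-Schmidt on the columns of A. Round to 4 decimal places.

q_2 = (0.5031, 0.5072, -0.2127, -0.6667)

c_1 = (0, 4, -3, 4); ‖c_1‖ = 6.4031, so q_1 = (0.0000, 0.6247, -0.4685, 0.6247).
q_1·c_2 = 0.0000·3 + 0.6247·4 + (-0.4685)·(-2) + 0.6247·(-3) = 1.5617.
u_2 = c_2 − 1.5617·q_1 = (3.0000, 3.0244, -1.2683, -3.9756).
‖u_2‖ = 5.9633, so q_2 = (0.5031, 0.5072, -0.2127, -0.6667).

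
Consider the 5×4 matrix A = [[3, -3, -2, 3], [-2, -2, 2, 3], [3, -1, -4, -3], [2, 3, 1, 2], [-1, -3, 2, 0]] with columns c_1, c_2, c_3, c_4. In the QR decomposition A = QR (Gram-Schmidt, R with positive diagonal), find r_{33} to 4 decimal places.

r_{33} = 3.2586

c_1 = (3, -2, 3, 2, -1); ‖c_1‖ = 5.1962, so q_1 = (0.5774, -0.3849, 0.5774, 0.3849, -0.1925).
q_1·c_2 = 0.5774·(-3) + (-0.3849)·(-2) + 0.5774·(-1) + 0.3849·3 + (-0.1925)·(-3) = 0.1925.
u_2 = c_2 − 0.1925·q_1 = (-3.1111, -1.9259, -1.1111, 2.9259, -2.9630).
‖u_2‖ = 5.6536, so q_2 = (-0.5503, -0.3407, -0.1965, 0.5175, -0.5241).
q_1·c_3 = 0.5774·(-2) + (-0.3849)·2 + 0.5774·(-4) + 0.3849·1 + (-0.1925)·2 = -4.2339; q_2·c_3 = (-0.5503)·(-2) + (-0.3407)·2 + (-0.1965)·(-4) + 0.5175·1 + (-0.5241)·2 = 0.6748.
u_3 = c_3 + 4.2339·q_1 − 0.6748·q_2 = (0.8158, 0.6002, -1.4229, 2.2804, 1.5388).
r_{33} = ‖u_3‖ = 3.2586.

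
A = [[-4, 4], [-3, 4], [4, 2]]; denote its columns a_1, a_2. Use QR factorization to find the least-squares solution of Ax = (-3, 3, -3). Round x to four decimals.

x = (-0.4126, -0.3959)

e_1 = a_1/‖a_1‖ = (-4, -3, 4)/6.4031 = (-0.6247, -0.4685, 0.6247).
r_{12} = e_1·a_2 = -3.1235.
u_2 = a_2 + 3.1235·e_1 = (2.0488, 2.5366, 3.9512).
‖u_2‖ = 5.1229, so e_2 = (0.3999, 0.4951, 0.7713).
Qᵀb = (-1.4056, -2.0282).
Back-substitute: x_2 = -2.0282/5.1229 = -0.3959.
x_1 = (-1.4056 + 3.1235·(-0.3959))/6.4031 = -0.4126.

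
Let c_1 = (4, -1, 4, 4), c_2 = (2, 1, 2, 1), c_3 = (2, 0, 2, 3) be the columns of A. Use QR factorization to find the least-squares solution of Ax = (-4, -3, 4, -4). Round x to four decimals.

x = (2.5000, -0.5000, -4.5000)

c_1 = (4, -1, 4, 4); ‖c_1‖ = 7.0000, so e_1 = (0.5714, -0.1429, 0.5714, 0.5714).
e_1·c_2 = 0.5714·2 + (-0.1429)·1 + 0.5714·2 + 0.5714·1 = 2.7143.
u_2 = c_2 − 2.7143·e_1 = (0.4490, 1.3878, 0.4490, -0.5510).
‖u_2‖ = 1.6225, so e_2 = (0.2767, 0.8553, 0.2767, -0.3396).
e_1·c_3 = 0.5714·2 + (-0.1429)·0 + 0.5714·2 + 0.5714·3 = 4.0000; e_2·c_3 = 0.2767·2 + 0.8553·0 + 0.2767·2 + (-0.3396)·3 = 0.0880.
u_3 = c_3 − 4.0000·e_1 − 0.0880·e_2 = (-0.3101, 0.4961, -0.3101, 0.7442).
‖u_3‖ = 0.9961, so e_3 = (-0.3113, 0.4981, -0.3113, 0.7471).
Qᵀb = (-1.8571, -1.2075, -4.4825).
Back-substitute: x_3 = -4.4825/0.9961 = -4.5000.
x_2 = (-1.2075 − 0.0880·(-4.5000))/1.6225 = -0.5000.
x_1 = (-1.8571 − 2.7143·(-0.5000) − 4.0000·(-4.5000))/7.0000 = 2.5000.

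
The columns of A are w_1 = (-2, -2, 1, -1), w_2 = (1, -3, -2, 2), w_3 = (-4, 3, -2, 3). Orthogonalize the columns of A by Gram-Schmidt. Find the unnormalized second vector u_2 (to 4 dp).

u_2 = (1.0000, -3.0000, -2.0000, 2.0000)

e_1 = w_1/‖w_1‖ = (-2, -2, 1, -1)/3.1623 = (-0.6325, -0.6325, 0.3162, -0.3162).
r_{12} = e_1·w_2 = 0.0000.
u_2 = w_2 + 0.0000·e_1 = (1.0000, -3.0000, -2.0000, 2.0000).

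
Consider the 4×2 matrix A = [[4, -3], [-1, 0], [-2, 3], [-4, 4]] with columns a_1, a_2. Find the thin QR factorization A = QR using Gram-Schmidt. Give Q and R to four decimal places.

Q = [[0.6576, 0.4069], [-0.1644, -0.5534], [-0.3288, 0.7000], [-0.6576, 0.1953]], R = [[6.0828, -5.5896], [0.0000, 1.6603]]

a_1 = (4, -1, -2, -4); ‖a_1‖ = 6.0828, so q_1 = (0.6576, -0.1644, -0.3288, -0.6576).
q_1·a_2 = 0.6576·(-3) + (-0.1644)·0 + (-0.3288)·3 + (-0.6576)·4 = -5.5896.
u_2 = a_2 + 5.5896·q_1 = (0.6757, -0.9189, 1.1622, 0.3243).
‖u_2‖ = 1.6603, so q_2 = (0.4069, -0.5534, 0.7000, 0.1953).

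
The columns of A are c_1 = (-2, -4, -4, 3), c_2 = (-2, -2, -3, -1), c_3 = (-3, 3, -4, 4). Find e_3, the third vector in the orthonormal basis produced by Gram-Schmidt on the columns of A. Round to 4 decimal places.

e_1 = c_1/‖c_1‖ = (-2, -4, -4, 3)/6.7082 = (-0.2981, -0.5963, -0.5963, 0.4472).
r_{12} = e_1·c_2 = 3.1305.
u_2 = c_2 − 3.1305·e_1 = (-1.0667, -0.1333, -1.1333, -2.4000).
‖u_2‖ = 2.8636, so e_2 = (-0.3725, -0.0466, -0.3958, -0.8381).
r_{13} = e_1·c_3 = 3.2796; r_{23} = e_2·c_3 = -0.7916.
u_3 = c_3 − 3.2796·e_1 + 0.7916·e_2 = (-2.3171, 4.9187, -2.3577, 1.8699).
‖u_3‖ = 6.2143, so e_3 = (-0.3729, 0.7915, -0.3794, 0.3009).

e_3 = (-0.3729, 0.7915, -0.3794, 0.3009)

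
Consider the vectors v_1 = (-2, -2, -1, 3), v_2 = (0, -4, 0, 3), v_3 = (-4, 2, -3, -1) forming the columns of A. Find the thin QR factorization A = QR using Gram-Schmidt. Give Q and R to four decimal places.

Q = [[-0.4714, 0.6316, -0.2006], [-0.4714, -0.7059, -0.4815], [-0.2357, 0.3158, -0.5618], [0.7071, 0.0557, -0.6421]], R = [[4.2426, 4.0069, 0.9428], [0.0000, 2.9907, -4.9412], [0.0000, 0.0000, 2.1669]]

q_1 = v_1/‖v_1‖ = (-2, -2, -1, 3)/4.2426 = (-0.4714, -0.4714, -0.2357, 0.7071).
r_{12} = q_1·v_2 = 4.0069.
u_2 = v_2 − 4.0069·q_1 = (1.8889, -2.1111, 0.9444, 0.1667).
‖u_2‖ = 2.9907, so q_2 = (0.6316, -0.7059, 0.3158, 0.0557).
r_{13} = q_1·v_3 = 0.9428; r_{23} = q_2·v_3 = -4.9412.
u_3 = v_3 − 0.9428·q_1 + 4.9412·q_2 = (-0.4348, -1.0435, -1.2174, -1.3913).
‖u_3‖ = 2.1669, so q_3 = (-0.2006, -0.4815, -0.5618, -0.6421).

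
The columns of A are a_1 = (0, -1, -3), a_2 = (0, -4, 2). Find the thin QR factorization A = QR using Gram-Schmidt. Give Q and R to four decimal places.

Q = [[0.0000, 0.0000], [-0.3162, -0.9487], [-0.9487, 0.3162]], R = [[3.1623, -0.6325], [0.0000, 4.4272]]

a_1 = (0, -1, -3); ‖a_1‖ = 3.1623, so e_1 = (0.0000, -0.3162, -0.9487).
e_1·a_2 = 0.0000·0 + (-0.3162)·(-4) + (-0.9487)·2 = -0.6325.
u_2 = a_2 + 0.6325·e_1 = (0.0000, -4.2000, 1.4000).
‖u_2‖ = 4.4272, so e_2 = (0.0000, -0.9487, 0.3162).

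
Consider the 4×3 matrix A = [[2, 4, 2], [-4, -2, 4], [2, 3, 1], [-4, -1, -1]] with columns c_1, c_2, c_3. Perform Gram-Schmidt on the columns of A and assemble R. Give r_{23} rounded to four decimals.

c_1 = (2, -4, 2, -4); ‖c_1‖ = 6.3246, so e_1 = (0.3162, -0.6325, 0.3162, -0.6325).
e_1·c_2 = 0.3162·4 + (-0.6325)·(-2) + 0.3162·3 + (-0.6325)·(-1) = 4.1110.
u_2 = c_2 − 4.1110·e_1 = (2.7000, 0.6000, 1.7000, 1.6000).
‖u_2‖ = 3.6194, so e_2 = (0.7460, 0.1658, 0.4697, 0.4421).
r_{23} = e_2·c_3 = 2.1827.

r_{23} = 2.1827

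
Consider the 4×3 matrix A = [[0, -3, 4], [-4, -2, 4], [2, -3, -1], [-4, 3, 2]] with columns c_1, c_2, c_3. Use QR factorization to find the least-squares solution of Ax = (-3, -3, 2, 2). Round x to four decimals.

e_1 = c_1/‖c_1‖ = (0, -4, 2, -4)/6.0000 = (0.0000, -0.6667, 0.3333, -0.6667).
r_{12} = e_1·c_2 = -1.6667.
u_2 = c_2 + 1.6667·e_1 = (-3.0000, -3.1111, -2.4444, 1.8889).
‖u_2‖ = 5.3125, so e_2 = (-0.5647, -0.5856, -0.4601, 0.3556).
r_{13} = e_1·c_3 = -4.3333; r_{23} = e_2·c_3 = -3.4301.
u_3 = c_3 + 4.3333·e_1 + 3.4301·e_2 = (2.0630, -0.8976, -1.1339, 0.3307).
‖u_3‖ = 2.5410, so e_3 = (0.8119, -0.3533, -0.4462, 0.1301).
Qᵀb = (1.3333, 3.2419, -2.0080).
Back-substitute: x_3 = -2.0080/2.5410 = -0.7902.
x_2 = (3.2419 + 3.4301·(-0.7902))/5.3125 = 0.1000.
x_1 = (1.3333 + 1.6667·0.1000 + 4.3333·(-0.7902))/6.0000 = -0.3207.

x = (-0.3207, 0.1000, -0.7902)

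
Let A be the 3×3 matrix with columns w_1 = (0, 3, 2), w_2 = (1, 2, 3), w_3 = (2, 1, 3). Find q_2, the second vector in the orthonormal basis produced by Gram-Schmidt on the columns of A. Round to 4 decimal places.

q_2 = (0.5849, -0.4499, 0.6749)

w_1 = (0, 3, 2); ‖w_1‖ = 3.6056, so q_1 = (0.0000, 0.8321, 0.5547).
q_1·w_2 = 0.0000·1 + 0.8321·2 + 0.5547·3 = 3.3282.
u_2 = w_2 − 3.3282·q_1 = (1.0000, -0.7692, 1.1538).
‖u_2‖ = 1.7097, so q_2 = (0.5849, -0.4499, 0.6749).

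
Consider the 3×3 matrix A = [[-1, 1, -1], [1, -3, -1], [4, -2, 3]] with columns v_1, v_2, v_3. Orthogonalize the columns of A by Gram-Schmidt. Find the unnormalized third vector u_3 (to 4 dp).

u_3 = (-0.5556, -0.1111, -0.1111)

e_1 = v_1/‖v_1‖ = (-1, 1, 4)/4.2426 = (-0.2357, 0.2357, 0.9428).
r_{12} = e_1·v_2 = -2.8284.
u_2 = v_2 + 2.8284·e_1 = (0.3333, -2.3333, 0.6667).
‖u_2‖ = 2.4495, so e_2 = (0.1361, -0.9526, 0.2722).
r_{13} = e_1·v_3 = 2.8284; r_{23} = e_2·v_3 = 1.6330.
u_3 = v_3 − 2.8284·e_1 − 1.6330·e_2 = (-0.5556, -0.1111, -0.1111).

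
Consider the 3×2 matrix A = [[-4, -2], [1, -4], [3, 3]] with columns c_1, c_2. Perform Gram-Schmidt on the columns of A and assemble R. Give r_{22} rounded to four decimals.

r_{22} = 4.7434

q_1 = c_1/‖c_1‖ = (-4, 1, 3)/5.0990 = (-0.7845, 0.1961, 0.5883).
r_{12} = q_1·c_2 = 2.5495.
u_2 = c_2 − 2.5495·q_1 = (0.0000, -4.5000, 1.5000).
r_{22} = ‖u_2‖ = 4.7434.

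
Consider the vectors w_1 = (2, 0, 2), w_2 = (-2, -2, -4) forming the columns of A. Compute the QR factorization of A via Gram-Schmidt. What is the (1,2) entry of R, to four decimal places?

r_{12} = -4.2426

w_1 = (2, 0, 2); ‖w_1‖ = 2.8284, so e_1 = (0.7071, 0.0000, 0.7071).
r_{12} = e_1·w_2 = -4.2426.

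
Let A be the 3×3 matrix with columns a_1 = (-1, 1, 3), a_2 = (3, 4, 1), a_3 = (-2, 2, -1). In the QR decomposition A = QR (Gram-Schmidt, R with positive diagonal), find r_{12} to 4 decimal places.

a_1 = (-1, 1, 3); ‖a_1‖ = 3.3166, so e_1 = (-0.3015, 0.3015, 0.9045).
r_{12} = e_1·a_2 = 1.2060.

r_{12} = 1.2060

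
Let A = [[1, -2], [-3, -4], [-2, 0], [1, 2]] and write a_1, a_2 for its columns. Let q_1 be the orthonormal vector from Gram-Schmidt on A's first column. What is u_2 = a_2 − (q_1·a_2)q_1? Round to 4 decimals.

q_1 = a_1/‖a_1‖ = (1, -3, -2, 1)/3.8730 = (0.2582, -0.7746, -0.5164, 0.2582).
r_{12} = q_1·a_2 = 3.0984.
u_2 = a_2 − 3.0984·q_1 = (-2.8000, -1.6000, 1.6000, 1.2000).

u_2 = (-2.8000, -1.6000, 1.6000, 1.2000)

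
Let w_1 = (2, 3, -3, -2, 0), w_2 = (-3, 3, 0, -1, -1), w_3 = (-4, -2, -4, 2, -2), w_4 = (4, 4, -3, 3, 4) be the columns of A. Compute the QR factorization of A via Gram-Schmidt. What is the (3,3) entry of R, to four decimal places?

r_{33} = 6.3188

q_1 = w_1/‖w_1‖ = (2, 3, -3, -2, 0)/5.0990 = (0.3922, 0.5883, -0.5883, -0.3922, 0.0000).
r_{12} = q_1·w_2 = 0.9806.
u_2 = w_2 − 0.9806·q_1 = (-3.3846, 2.4231, 0.5769, -0.6154, -1.0000).
‖u_2‖ = 4.3633, so q_2 = (-0.7757, 0.5553, 0.1322, -0.1410, -0.2292).
r_{13} = q_1·w_3 = -1.1767; r_{23} = q_2·w_3 = 1.6395.
u_3 = w_3 + 1.1767·q_1 − 1.6395·q_2 = (-2.2667, -2.2182, -4.9091, 1.7697, -1.6242).
r_{33} = ‖u_3‖ = 6.3188.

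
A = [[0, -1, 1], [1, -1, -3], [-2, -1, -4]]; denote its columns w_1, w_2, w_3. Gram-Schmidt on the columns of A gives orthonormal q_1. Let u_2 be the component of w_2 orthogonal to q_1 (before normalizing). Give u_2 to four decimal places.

q_1 = w_1/‖w_1‖ = (0, 1, -2)/2.2361 = (0.0000, 0.4472, -0.8944).
r_{12} = q_1·w_2 = 0.4472.
u_2 = w_2 − 0.4472·q_1 = (-1.0000, -1.2000, -0.6000).

u_2 = (-1.0000, -1.2000, -0.6000)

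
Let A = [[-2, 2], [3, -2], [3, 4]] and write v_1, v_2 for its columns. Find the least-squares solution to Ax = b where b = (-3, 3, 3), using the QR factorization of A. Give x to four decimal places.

x = (1.0992, -0.0916)

v_1 = (-2, 3, 3); ‖v_1‖ = 4.6904, so q_1 = (-0.4264, 0.6396, 0.6396).
q_1·v_2 = (-0.4264)·2 + 0.6396·(-2) + 0.6396·4 = 0.4264.
u_2 = v_2 − 0.4264·q_1 = (2.1818, -2.2727, 3.7273).
‖u_2‖ = 4.8804, so q_2 = (0.4471, -0.4657, 0.7637).
Qᵀb = (5.1168, -0.4471).
Back-substitute: x_2 = -0.4471/4.8804 = -0.0916.
x_1 = (5.1168 − 0.4264·(-0.0916))/4.6904 = 1.0992.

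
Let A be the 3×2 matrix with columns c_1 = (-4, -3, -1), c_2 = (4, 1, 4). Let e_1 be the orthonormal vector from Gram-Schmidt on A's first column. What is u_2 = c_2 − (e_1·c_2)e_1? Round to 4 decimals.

e_1 = c_1/‖c_1‖ = (-4, -3, -1)/5.0990 = (-0.7845, -0.5883, -0.1961).
r_{12} = e_1·c_2 = -4.5107.
u_2 = c_2 + 4.5107·e_1 = (0.4615, -1.6538, 3.1154).

u_2 = (0.4615, -1.6538, 3.1154)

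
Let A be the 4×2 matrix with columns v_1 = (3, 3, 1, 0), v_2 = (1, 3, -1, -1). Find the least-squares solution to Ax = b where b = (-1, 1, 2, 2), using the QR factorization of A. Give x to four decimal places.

v_1 = (3, 3, 1, 0); ‖v_1‖ = 4.3589, so q_1 = (0.6882, 0.6882, 0.2294, 0.0000).
q_1·v_2 = 0.6882·1 + 0.6882·3 + 0.2294·(-1) + 0.0000·(-1) = 2.5236.
u_2 = v_2 − 2.5236·q_1 = (-0.7368, 1.2632, -1.5789, -1.0000).
‖u_2‖ = 2.3731, so q_2 = (-0.3105, 0.5323, -0.6654, -0.4214).
Qᵀb = (0.4588, -1.3307).
Back-substitute: x_2 = -1.3307/2.3731 = -0.5607.
x_1 = (0.4588 − 2.5236·(-0.5607))/4.3589 = 0.4299.

x = (0.4299, -0.5607)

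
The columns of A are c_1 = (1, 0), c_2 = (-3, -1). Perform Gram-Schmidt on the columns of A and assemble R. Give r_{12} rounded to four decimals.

r_{12} = -3.0000

q_1 = c_1/‖c_1‖ = (1, 0)/1.0000 = (1.0000, 0.0000).
r_{12} = q_1·c_2 = -3.0000.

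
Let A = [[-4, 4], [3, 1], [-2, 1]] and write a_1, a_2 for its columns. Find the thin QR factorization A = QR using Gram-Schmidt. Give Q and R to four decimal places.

a_1 = (-4, 3, -2); ‖a_1‖ = 5.3852, so e_1 = (-0.7428, 0.5571, -0.3714).
e_1·a_2 = (-0.7428)·4 + 0.5571·1 + (-0.3714)·1 = -2.7854.
u_2 = a_2 + 2.7854·e_1 = (1.9310, 2.5517, -0.0345).
‖u_2‖ = 3.2002, so e_2 = (0.6034, 0.7974, -0.0108).

Q = [[-0.7428, 0.6034], [0.5571, 0.7974], [-0.3714, -0.0108]], R = [[5.3852, -2.7854], [0.0000, 3.2002]]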